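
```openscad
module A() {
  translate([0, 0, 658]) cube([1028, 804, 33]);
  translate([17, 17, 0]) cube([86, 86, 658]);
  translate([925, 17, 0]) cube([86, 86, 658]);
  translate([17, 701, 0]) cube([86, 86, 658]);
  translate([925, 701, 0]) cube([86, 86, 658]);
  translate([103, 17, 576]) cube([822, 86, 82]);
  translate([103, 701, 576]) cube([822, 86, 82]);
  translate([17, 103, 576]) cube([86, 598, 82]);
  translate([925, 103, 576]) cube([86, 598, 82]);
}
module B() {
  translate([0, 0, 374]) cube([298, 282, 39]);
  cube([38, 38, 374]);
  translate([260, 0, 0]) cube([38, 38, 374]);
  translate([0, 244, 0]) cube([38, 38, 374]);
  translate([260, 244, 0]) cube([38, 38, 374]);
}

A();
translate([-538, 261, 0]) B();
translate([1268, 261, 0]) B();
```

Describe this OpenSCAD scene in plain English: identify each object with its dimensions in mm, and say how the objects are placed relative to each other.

A is a rectangular dining table. The top is 1028×804×33 mm with its upper surface at z = 691 mm. It stands on four 86×86 mm square legs, each inset 17 mm from the nearest pair of top edges, running from the floor to the underside of the top. Four apron rails, 86 mm thick and 82 mm tall, run between adjacent legs with their top edges flush with the underside of the top and their outer faces flush with the legs' outer faces.

B is a four-legged stool. The seat is 298×282 mm, 39 mm thick, top at z = 413 mm. It stands on four square legs, each 38×38 mm in cross-section, from z = 0 to the seat underside, each flush with a corner of the seat.

Two stools sit around the table at the −x, +x sides.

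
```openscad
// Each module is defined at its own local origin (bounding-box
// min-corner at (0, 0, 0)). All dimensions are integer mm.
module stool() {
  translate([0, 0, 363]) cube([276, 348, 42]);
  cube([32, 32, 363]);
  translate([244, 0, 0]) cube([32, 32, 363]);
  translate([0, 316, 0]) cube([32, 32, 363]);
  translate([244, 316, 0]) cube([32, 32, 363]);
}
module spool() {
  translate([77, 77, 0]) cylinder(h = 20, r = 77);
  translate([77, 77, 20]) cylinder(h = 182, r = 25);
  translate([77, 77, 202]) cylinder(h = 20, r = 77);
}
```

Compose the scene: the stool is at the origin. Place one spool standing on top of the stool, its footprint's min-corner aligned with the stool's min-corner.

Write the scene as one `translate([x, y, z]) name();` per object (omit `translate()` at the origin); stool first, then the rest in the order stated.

stool();
translate([0, 0, 405]) spool();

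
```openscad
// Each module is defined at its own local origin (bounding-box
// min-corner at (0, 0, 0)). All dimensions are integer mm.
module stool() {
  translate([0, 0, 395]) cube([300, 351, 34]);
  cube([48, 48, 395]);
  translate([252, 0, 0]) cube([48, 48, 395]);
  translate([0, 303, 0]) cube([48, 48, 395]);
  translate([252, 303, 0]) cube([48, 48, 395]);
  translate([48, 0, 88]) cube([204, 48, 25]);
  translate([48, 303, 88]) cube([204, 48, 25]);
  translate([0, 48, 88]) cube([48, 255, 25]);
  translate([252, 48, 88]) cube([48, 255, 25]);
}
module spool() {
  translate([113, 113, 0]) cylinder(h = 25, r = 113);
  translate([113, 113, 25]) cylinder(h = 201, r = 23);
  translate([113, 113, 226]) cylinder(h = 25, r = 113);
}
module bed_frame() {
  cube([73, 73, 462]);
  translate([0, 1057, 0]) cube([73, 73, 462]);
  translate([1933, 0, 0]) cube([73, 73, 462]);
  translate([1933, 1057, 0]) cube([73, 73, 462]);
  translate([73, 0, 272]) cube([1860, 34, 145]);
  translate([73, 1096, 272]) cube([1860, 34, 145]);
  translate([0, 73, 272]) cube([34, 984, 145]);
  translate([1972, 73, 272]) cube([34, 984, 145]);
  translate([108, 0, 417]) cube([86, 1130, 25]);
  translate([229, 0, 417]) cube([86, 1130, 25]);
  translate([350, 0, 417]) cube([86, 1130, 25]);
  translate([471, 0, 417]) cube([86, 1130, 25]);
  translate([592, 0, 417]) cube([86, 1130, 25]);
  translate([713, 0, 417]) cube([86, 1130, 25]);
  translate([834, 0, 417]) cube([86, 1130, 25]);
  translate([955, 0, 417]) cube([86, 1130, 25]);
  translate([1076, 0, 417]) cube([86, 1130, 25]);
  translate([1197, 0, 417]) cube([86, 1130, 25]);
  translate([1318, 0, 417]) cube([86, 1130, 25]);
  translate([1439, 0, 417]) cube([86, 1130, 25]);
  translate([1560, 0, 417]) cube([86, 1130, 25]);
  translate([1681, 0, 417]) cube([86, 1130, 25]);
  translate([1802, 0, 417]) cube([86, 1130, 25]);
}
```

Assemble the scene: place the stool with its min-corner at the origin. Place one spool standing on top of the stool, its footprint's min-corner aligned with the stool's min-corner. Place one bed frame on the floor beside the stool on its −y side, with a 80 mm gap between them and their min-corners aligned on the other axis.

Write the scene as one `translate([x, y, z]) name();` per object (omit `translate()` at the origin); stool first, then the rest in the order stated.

stool();
translate([0, 0, 429]) spool();
translate([0, -1210, 0]) bed_frame();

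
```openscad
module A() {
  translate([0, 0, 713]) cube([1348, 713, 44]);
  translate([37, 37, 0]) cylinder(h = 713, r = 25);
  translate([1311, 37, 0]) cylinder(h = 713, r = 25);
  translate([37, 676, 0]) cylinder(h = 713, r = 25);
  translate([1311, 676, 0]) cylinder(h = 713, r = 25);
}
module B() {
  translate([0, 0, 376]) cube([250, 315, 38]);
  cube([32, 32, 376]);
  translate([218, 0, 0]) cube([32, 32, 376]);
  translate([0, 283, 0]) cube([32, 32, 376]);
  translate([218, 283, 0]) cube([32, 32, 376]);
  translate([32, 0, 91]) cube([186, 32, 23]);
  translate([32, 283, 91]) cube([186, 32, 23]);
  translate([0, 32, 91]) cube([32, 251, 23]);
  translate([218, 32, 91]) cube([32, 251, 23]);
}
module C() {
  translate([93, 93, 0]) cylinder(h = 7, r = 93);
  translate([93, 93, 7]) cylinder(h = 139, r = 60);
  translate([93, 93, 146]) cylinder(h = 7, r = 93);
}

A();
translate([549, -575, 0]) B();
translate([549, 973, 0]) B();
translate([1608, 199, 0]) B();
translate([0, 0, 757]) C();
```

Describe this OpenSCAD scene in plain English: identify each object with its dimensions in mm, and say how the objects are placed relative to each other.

A is a rectangular dining table. The top is 1348×713×44 mm with its upper surface at z = 757 mm. It stands on four round legs of 50 mm diameter, each leg's bounding box inset 12 mm from the nearest pair of top edges, running from the floor to the underside of the top.

B is a four-legged stool. The seat is 250×315 mm, 38 mm thick, top at z = 414 mm. It stands on four square legs, each 32×32 mm in cross-section, from z = 0 to the seat underside, each flush with a corner of the seat. Four stretchers, 32 mm wide and 23 mm tall, connect adjacent legs with their undersides at z = 91 mm, each running between the inner faces of the legs it joins and aligned with the legs' outer faces on the other axis.

C is a spool: two coaxial disc flanges of radius 93 mm and thickness 7 mm, joined by a core cylinder of radius 60 mm and height 139 mm. The lower flange rests on z = 0 and the three cylinders share a vertical axis.

Three stools sit around the table at the −y, +y, +x sides. The spool is on top of the table.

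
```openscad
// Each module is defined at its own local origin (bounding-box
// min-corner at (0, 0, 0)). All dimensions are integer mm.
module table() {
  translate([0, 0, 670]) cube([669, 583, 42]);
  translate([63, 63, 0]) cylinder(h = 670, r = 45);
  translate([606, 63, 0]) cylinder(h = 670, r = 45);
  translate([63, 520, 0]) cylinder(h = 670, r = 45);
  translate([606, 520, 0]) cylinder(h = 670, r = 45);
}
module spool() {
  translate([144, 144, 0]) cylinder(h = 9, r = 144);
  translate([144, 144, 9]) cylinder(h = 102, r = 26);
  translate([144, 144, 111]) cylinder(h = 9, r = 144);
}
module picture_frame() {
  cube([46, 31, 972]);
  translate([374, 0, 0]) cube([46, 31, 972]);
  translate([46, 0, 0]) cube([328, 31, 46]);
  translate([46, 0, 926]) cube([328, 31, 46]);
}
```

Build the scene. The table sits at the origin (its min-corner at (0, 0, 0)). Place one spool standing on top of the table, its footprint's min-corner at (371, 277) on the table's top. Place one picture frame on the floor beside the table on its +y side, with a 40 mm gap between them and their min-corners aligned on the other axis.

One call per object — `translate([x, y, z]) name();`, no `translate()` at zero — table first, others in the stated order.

table();
translate([371, 277, 712]) spool();
translate([0, 623, 0]) picture_frame();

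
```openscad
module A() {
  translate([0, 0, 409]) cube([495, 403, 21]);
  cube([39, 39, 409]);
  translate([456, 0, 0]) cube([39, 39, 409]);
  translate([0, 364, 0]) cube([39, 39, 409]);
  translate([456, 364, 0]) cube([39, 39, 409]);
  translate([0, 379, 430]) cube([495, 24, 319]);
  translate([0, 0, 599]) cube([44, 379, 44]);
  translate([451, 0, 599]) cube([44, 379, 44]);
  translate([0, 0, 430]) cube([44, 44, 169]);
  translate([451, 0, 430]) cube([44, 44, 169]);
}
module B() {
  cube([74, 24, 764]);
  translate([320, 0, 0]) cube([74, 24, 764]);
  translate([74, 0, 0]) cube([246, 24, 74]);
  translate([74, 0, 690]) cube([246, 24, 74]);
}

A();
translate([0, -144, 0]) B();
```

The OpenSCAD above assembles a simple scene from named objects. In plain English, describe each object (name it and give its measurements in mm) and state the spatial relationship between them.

A is a chair. The seat is a 495×403×21 mm slab with its top at z = 430 mm, on four 39×39 mm corner legs (flush with the seat edges, standing on z = 0). A flat backrest 24 mm thick, 319 mm tall, spans the full seat width and rises from the seat top along its +y edge, rear face flush with the rear of the seat. Two armrests of 44×44 mm section run along each side from the seat's front edge to the front of the backrest, top faces 213 mm above the seat top and outer faces flush with the seat's x-edges; a 44×44 mm post under the front of each armrest stands on the seat at the front corner.

B is a rectangular picture frame lying in the x–z plane (depth along y). The opening is 246 mm wide (x) by 616 mm tall (z), surrounded by a border 74 mm wide on all four sides. The frame is 24 mm deep and is made of two full-height vertical stiles with two horizontal rails fitted between them.

The picture frame is on the floor beside the chair on its −y side.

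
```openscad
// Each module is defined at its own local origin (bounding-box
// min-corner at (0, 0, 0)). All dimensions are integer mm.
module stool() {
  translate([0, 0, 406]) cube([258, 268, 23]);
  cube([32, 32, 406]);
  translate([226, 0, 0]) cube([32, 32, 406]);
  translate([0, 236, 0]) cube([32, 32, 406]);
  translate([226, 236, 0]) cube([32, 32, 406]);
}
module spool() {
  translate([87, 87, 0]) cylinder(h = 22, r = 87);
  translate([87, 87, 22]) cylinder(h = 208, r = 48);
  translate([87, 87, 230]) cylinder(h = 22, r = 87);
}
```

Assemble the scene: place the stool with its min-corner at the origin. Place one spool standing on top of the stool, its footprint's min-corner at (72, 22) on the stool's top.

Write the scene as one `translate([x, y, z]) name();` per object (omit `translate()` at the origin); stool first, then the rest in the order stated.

stool();
translate([72, 22, 429]) spool();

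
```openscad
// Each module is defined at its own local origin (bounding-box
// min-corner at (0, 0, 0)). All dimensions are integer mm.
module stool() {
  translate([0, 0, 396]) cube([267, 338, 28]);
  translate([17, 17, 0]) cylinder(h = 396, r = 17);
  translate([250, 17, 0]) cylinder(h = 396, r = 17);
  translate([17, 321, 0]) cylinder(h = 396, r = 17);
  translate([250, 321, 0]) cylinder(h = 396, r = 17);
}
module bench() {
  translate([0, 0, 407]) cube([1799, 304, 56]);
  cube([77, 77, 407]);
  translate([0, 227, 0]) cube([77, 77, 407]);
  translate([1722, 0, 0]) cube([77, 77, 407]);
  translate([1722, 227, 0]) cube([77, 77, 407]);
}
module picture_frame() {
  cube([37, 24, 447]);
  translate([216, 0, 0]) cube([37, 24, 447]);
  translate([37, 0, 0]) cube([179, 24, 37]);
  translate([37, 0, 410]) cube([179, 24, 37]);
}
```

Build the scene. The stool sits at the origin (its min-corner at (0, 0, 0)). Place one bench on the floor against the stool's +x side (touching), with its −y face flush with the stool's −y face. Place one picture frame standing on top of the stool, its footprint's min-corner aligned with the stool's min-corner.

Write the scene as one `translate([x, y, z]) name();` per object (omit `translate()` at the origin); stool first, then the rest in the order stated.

stool();
translate([267, 0, 0]) bench();
translate([0, 0, 424]) picture_frame();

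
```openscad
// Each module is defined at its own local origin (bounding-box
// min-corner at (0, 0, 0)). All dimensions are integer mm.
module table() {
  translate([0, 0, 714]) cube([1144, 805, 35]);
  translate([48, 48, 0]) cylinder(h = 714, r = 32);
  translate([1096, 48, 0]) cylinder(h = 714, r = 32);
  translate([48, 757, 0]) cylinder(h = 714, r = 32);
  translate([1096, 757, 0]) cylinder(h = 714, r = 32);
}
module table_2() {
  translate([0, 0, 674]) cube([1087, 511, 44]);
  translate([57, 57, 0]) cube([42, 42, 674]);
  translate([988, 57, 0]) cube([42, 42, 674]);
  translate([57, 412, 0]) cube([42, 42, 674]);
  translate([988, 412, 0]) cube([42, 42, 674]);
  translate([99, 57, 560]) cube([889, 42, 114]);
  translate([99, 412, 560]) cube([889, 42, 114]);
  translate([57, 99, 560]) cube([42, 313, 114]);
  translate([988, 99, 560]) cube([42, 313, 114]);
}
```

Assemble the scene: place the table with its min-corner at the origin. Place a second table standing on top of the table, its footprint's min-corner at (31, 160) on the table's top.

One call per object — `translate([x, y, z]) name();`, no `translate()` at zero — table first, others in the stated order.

table();
translate([31, 160, 749]) table_2();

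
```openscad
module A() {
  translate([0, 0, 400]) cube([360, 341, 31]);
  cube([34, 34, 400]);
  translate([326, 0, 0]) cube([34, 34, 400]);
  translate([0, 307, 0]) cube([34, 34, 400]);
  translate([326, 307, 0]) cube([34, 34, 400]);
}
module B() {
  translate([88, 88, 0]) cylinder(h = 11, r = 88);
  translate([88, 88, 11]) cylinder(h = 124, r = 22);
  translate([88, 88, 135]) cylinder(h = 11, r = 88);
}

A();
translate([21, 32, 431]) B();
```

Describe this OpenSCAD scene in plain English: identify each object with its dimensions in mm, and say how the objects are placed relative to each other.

A is a four-legged stool. The seat is 360×341 mm, 31 mm thick, top at z = 431 mm. It stands on four square legs, each 34×34 mm in cross-section, from z = 0 to the seat underside, each flush with a corner of the seat.

B is a spool: two coaxial disc flanges of radius 88 mm and thickness 11 mm, joined by a core cylinder of radius 22 mm and height 124 mm. The lower flange rests on z = 0 and the three cylinders share a vertical axis.

The spool is on top of the stool.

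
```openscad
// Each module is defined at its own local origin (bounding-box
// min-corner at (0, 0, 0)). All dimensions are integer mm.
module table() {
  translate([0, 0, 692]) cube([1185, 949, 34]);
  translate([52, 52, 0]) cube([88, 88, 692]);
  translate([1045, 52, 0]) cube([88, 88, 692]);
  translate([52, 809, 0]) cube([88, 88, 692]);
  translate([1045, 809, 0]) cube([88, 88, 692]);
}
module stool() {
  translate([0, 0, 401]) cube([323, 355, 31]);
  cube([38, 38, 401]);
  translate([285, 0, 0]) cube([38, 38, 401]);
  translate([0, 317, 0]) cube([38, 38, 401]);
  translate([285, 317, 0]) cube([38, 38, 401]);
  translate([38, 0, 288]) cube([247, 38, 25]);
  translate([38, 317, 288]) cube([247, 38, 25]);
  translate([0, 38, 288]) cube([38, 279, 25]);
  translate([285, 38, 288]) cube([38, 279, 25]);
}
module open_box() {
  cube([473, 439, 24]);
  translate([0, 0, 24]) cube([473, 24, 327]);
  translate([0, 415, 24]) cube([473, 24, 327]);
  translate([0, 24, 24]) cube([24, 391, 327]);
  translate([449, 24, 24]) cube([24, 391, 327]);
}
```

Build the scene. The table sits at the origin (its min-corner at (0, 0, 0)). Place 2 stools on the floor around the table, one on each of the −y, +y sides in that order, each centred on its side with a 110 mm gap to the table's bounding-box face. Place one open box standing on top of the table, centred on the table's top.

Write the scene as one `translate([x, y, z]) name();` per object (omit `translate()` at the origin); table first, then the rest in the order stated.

table();
translate([431, -465, 0]) stool();
translate([431, 1059, 0]) stool();
translate([356, 255, 726]) open_box();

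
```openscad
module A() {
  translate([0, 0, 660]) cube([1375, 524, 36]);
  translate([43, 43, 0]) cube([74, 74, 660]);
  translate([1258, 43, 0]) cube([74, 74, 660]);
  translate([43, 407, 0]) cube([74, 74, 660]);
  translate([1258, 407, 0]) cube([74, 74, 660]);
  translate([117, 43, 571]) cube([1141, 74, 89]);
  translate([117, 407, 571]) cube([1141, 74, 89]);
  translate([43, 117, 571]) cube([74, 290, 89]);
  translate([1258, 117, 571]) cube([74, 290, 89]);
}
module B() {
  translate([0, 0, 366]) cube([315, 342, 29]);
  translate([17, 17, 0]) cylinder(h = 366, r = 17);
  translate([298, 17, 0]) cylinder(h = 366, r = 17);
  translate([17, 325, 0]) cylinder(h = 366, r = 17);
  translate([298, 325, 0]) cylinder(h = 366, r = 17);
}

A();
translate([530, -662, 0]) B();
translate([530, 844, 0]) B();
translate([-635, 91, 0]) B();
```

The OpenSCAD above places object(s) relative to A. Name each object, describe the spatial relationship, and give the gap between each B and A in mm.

Each stool's nearest face is 320 mm from the table's bounding box.

A is a table. B is a stool. Three stools sit around the table at the −y, +y, −x sides. The gap between each stool and the table is 320 mm.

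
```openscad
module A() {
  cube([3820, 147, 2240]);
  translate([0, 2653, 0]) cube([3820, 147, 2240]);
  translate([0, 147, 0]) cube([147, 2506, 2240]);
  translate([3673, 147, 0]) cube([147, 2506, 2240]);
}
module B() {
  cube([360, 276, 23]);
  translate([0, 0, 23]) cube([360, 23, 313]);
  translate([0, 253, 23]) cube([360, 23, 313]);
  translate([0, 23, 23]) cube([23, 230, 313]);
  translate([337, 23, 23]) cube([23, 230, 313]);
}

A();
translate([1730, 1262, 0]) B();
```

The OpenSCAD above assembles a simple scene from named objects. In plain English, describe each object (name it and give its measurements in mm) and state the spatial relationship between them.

A is a box-shaped house frame (walls only): outside footprint 3820×2800 mm, wall height 2240 mm, wall thickness 147 mm. The two y-facing walls run the full x-width; the two x-facing walls fit between the inner faces of the y-facing walls.

B is an open storage box with external size 360×276×336 mm and wall thickness 23 mm (the base is also 23 mm thick). The base covers the whole footprint; the four walls stand on the base, with the y-facing walls full-width and the x-facing walls fitting between their inner faces.

The open box sits inside the house frame, centred.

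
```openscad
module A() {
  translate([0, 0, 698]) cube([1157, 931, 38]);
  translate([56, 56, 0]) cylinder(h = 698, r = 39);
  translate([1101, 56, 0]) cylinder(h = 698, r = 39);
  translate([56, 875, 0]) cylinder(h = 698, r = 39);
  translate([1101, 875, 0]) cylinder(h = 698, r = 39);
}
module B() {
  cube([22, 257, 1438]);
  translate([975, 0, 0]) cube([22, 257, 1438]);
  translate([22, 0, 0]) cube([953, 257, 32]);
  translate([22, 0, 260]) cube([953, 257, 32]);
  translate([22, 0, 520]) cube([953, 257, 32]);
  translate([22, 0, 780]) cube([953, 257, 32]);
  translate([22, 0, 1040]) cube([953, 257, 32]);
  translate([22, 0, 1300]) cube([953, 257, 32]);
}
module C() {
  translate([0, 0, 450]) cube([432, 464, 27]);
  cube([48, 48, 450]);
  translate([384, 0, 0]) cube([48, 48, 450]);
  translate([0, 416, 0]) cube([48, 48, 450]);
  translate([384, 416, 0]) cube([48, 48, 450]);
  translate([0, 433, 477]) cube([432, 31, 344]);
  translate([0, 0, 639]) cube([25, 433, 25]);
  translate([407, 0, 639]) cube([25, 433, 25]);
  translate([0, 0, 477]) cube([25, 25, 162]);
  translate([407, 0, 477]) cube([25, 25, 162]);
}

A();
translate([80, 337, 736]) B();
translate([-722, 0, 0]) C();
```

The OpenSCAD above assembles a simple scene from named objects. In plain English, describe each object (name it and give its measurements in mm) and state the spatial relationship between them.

A is a table with a 1157×931 mm rectangular top, 38 mm thick, top surface at z = 736 mm, supported by four round legs of 78 mm diameter, each leg's bounding box inset 17 mm from the nearest pair of top edges, running from the floor.

B is an open bookshelf. Two side panels, each 22 mm thick, 257 mm deep and 1438 mm tall, stand 997 mm apart (outside-to-outside). Between them sit 6 shelves, each 32 mm thick and 257 mm deep, spanning the full gap between the sides. The bottom shelf rests on the floor (its underside at z = 0) and the clear gap between one shelf's top and the next shelf's underside is 228 mm.

C is a chair: 432×464 mm seat, 27 mm thick, top at z = 477 mm, on four 48 mm square corner legs flush with the seat edges. A 31 mm thick backrest slab spans the full seat width, extending 344 mm above the seat top, its back face flush with the seat's +y edge. Two armrests of 25×25 mm section run along each side from the seat's front edge to the front of the backrest, top faces 187 mm above the seat top and outer faces flush with the seat's x-edges; a 25×25 mm post under the front of each armrest stands on the seat at the front corner.

The bookshelf is on top of the table, centred. The chair is on the floor beside the table on its −x side.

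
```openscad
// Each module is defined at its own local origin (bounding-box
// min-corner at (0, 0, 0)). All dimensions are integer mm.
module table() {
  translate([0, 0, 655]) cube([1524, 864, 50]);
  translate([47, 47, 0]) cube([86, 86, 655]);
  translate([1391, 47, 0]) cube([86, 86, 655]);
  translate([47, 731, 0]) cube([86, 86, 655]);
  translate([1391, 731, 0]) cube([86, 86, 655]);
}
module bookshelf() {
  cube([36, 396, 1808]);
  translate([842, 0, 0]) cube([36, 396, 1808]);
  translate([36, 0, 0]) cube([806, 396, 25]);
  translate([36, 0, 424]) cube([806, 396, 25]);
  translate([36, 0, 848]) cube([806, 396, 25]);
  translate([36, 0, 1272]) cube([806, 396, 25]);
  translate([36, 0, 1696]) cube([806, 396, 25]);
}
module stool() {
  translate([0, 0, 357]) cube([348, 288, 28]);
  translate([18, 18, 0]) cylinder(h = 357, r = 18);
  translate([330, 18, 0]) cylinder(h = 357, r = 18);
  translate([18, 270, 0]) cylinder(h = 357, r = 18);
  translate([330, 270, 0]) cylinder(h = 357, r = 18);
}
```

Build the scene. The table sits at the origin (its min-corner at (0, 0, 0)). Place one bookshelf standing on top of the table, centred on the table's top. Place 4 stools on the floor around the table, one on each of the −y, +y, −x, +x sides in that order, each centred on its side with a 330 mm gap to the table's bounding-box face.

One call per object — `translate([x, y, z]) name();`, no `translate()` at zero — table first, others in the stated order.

table();
translate([323, 234, 705]) bookshelf();
translate([588, -618, 0]) stool();
translate([588, 1194, 0]) stool();
translate([-678, 288, 0]) stool();
translate([1854, 288, 0]) stool();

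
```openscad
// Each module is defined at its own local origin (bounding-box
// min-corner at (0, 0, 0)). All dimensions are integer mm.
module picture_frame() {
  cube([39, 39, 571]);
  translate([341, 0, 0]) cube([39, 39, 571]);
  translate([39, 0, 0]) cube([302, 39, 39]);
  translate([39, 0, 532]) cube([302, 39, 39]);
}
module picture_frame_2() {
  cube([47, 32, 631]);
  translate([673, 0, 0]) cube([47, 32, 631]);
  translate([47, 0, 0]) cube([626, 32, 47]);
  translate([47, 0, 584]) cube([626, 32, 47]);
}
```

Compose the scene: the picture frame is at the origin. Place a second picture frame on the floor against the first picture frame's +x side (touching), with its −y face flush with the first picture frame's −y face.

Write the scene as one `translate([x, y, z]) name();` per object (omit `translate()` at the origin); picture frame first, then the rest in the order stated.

picture_frame();
translate([380, 0, 0]) picture_frame_2();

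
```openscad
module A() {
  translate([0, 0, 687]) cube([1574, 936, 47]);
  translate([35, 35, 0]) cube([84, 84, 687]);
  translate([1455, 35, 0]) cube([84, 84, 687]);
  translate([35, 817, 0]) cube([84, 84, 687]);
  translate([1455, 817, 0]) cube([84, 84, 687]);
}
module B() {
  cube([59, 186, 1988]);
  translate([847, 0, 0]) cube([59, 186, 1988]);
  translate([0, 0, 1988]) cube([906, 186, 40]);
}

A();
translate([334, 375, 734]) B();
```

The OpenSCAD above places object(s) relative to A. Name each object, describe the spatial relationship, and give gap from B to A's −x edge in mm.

The door frame's min-x is at 334; the table's min-x is 0; gap = 334 mm.

A is a table. B is a door frame. The door frame is on top of the table, centred. The gap from the door frame to the table's −x edge is 334 mm.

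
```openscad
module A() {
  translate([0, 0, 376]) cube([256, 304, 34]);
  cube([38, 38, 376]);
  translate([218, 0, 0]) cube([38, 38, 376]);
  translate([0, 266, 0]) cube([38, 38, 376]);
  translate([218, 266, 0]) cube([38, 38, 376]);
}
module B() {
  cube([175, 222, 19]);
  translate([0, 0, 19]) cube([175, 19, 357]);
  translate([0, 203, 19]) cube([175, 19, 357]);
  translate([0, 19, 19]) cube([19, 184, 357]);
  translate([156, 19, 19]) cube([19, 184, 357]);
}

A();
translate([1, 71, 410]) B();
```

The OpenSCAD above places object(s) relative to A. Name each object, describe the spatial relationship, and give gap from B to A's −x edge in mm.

The open box's min-x is at 1; the stool's min-x is 0; gap = 1 mm.

A is a stool. B is an open box. The open box is on top of the stool. The gap from the open box to the stool's −x edge is 1 mm.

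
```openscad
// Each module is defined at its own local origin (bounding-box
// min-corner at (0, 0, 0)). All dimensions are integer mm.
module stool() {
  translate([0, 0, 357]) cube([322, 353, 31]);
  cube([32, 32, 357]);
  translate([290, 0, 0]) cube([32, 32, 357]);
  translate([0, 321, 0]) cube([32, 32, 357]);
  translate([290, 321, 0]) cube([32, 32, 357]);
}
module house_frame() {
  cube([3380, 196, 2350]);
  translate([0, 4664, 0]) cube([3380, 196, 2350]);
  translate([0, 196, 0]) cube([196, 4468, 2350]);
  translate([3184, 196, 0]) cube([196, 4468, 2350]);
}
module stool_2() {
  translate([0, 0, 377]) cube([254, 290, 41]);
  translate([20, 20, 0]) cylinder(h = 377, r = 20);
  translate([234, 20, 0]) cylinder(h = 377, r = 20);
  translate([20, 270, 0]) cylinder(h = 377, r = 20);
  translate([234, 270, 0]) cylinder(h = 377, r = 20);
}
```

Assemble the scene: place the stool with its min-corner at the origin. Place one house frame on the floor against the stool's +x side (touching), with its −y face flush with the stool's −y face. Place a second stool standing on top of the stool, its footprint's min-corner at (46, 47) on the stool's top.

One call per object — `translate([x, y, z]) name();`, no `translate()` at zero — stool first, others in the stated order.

stool();
translate([322, 0, 0]) house_frame();
translate([46, 47, 388]) stool_2();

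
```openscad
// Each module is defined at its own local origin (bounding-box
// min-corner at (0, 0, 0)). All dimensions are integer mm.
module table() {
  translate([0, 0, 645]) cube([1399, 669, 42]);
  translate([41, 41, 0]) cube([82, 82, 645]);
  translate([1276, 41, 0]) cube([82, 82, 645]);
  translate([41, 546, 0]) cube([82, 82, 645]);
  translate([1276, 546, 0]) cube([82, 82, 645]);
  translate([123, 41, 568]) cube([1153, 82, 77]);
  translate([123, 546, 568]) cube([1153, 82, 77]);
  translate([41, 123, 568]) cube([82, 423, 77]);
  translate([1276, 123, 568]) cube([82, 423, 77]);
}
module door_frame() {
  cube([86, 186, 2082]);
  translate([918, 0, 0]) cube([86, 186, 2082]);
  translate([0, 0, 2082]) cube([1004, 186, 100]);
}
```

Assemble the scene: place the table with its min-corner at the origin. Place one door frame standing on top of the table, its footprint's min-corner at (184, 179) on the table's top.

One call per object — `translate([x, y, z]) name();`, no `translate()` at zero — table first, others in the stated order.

table();
translate([184, 179, 687]) door_frame();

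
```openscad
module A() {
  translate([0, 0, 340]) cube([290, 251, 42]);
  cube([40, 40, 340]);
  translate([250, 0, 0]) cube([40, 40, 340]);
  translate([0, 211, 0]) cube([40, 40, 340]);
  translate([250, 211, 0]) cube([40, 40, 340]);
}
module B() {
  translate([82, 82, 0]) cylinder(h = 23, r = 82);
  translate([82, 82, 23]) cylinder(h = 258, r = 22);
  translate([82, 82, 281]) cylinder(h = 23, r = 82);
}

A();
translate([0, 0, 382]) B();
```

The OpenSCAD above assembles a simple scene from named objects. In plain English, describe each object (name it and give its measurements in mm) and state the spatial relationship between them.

A is a four-legged stool. The seat is a 290×251×42 mm slab whose top surface is at z = 382 mm; four square legs, each 40×40 mm in cross-section, run from the floor (z = 0) to the underside of the seat, each flush with a corner of the seat.

B is a spool: two coaxial disc flanges of radius 82 mm and thickness 23 mm, joined by a core cylinder of radius 22 mm and height 258 mm. The lower flange rests on z = 0 and the three cylinders share a vertical axis.

The spool is on top of the stool.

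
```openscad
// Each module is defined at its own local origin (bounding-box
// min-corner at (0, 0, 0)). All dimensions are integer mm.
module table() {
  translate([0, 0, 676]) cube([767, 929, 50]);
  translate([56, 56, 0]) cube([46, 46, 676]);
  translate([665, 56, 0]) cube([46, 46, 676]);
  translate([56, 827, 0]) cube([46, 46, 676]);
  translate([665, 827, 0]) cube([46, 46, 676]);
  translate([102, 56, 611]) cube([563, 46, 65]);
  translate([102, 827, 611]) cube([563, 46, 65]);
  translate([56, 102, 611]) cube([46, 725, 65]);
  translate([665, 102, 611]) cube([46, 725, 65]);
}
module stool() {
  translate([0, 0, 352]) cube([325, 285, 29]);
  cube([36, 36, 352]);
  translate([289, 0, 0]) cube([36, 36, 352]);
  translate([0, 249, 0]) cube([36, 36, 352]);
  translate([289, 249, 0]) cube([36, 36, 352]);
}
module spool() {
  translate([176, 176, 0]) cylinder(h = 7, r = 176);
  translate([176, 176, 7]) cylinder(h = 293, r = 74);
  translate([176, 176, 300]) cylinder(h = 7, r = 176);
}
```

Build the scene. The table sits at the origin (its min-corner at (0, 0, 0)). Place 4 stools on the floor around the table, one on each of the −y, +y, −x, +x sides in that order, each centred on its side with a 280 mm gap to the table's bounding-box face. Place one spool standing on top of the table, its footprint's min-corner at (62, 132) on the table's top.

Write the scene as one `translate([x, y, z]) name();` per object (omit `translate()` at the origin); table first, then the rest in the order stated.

table();
translate([221, -565, 0]) stool();
translate([221, 1209, 0]) stool();
translate([-605, 322, 0]) stool();
translate([1047, 322, 0]) stool();
translate([62, 132, 726]) spool();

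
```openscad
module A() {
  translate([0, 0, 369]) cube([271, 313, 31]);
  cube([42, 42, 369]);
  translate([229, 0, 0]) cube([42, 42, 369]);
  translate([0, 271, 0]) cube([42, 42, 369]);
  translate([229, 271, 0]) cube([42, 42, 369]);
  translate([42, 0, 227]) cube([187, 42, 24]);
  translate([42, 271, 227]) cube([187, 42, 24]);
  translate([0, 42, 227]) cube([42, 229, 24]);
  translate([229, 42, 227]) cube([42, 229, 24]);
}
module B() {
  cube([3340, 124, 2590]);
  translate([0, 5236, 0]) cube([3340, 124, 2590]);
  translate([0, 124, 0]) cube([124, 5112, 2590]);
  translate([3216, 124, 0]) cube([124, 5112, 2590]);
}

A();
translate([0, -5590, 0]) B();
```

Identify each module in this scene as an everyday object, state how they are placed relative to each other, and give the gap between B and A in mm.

The house frame's nearest face is 230 mm from the stool's −y face.

A is a stool. B is a house frame. The house frame is on the floor beside the stool on its −y side. The gap between the house frame and the stool is 230 mm.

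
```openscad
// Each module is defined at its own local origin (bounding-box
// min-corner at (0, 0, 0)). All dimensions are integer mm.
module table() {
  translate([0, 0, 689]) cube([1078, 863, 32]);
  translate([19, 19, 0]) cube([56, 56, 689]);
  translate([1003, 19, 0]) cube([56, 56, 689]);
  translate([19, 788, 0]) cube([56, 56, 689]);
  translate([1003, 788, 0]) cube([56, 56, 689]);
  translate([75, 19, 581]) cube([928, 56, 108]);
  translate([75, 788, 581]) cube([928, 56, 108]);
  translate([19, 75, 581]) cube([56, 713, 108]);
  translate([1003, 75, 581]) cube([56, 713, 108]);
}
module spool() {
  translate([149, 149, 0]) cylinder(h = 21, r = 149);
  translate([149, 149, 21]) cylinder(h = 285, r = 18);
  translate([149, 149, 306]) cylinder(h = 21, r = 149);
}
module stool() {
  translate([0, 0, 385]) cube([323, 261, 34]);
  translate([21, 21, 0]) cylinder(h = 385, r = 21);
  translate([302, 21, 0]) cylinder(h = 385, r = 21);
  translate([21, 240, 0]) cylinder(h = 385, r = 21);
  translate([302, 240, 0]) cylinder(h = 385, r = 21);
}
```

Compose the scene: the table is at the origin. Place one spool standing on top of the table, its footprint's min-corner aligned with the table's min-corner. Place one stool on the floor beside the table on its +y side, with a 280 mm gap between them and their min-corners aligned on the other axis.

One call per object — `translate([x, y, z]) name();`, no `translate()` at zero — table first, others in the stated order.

table();
translate([0, 0, 721]) spool();
translate([0, 1143, 0]) stool();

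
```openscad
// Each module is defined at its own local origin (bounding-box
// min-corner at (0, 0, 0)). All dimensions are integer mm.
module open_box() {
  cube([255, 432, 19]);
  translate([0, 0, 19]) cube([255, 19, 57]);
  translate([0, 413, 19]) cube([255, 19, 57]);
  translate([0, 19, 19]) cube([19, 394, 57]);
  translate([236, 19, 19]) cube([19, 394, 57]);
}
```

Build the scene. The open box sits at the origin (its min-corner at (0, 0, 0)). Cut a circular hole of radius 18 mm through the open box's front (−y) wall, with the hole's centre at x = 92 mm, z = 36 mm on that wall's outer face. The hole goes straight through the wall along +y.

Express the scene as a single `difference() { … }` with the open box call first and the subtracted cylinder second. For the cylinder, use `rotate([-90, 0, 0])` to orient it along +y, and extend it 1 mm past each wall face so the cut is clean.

difference() {
  open_box();
  translate([92, -1, 36]) rotate([-90, 0, 0]) cylinder(h = 21, r = 18);
}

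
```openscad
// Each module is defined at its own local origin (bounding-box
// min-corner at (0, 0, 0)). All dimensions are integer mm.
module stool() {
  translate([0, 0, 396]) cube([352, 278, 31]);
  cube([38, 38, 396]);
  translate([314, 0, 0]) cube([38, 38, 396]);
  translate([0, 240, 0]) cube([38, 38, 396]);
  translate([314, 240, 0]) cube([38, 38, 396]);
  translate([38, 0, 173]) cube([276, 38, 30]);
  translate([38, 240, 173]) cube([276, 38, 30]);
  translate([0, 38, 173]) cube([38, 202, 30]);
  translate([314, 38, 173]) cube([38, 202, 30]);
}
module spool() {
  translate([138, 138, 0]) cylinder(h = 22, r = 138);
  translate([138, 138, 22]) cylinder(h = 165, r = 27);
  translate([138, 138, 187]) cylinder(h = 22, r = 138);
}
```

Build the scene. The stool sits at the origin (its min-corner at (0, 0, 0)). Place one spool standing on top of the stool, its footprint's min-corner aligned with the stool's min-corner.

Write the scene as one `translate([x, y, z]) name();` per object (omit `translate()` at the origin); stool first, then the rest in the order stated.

stool();
translate([0, 0, 427]) spool();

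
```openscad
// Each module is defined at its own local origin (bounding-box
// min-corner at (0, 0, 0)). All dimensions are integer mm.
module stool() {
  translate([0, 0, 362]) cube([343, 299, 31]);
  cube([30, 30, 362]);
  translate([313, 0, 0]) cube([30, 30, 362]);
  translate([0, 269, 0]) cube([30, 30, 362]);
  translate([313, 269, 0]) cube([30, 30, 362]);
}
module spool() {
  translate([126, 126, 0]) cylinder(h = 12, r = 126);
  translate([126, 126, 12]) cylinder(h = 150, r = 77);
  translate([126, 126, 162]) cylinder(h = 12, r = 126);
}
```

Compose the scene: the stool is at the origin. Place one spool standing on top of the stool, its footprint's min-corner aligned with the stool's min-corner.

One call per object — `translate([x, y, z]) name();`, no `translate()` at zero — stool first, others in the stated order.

stool();
translate([0, 0, 393]) spool();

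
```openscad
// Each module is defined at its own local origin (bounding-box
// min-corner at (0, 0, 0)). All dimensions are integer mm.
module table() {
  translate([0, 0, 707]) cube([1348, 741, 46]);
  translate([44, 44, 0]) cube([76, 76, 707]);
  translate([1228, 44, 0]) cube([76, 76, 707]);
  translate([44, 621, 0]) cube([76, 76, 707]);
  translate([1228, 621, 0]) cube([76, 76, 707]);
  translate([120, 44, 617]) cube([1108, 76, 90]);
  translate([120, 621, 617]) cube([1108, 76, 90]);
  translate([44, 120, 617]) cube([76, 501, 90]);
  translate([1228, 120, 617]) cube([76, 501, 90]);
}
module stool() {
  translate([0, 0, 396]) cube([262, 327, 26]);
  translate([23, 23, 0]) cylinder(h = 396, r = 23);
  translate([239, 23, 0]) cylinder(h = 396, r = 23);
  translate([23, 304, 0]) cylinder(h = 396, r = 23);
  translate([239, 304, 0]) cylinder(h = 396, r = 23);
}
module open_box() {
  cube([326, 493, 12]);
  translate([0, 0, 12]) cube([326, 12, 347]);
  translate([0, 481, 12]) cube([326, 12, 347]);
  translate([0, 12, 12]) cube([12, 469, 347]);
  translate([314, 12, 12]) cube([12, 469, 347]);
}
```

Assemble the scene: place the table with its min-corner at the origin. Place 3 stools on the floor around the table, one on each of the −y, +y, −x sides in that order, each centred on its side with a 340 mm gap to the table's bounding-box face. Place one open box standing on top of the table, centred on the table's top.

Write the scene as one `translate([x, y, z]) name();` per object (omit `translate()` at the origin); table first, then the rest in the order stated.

table();
translate([543, -667, 0]) stool();
translate([543, 1081, 0]) stool();
translate([-602, 207, 0]) stool();
translate([511, 124, 753]) open_box();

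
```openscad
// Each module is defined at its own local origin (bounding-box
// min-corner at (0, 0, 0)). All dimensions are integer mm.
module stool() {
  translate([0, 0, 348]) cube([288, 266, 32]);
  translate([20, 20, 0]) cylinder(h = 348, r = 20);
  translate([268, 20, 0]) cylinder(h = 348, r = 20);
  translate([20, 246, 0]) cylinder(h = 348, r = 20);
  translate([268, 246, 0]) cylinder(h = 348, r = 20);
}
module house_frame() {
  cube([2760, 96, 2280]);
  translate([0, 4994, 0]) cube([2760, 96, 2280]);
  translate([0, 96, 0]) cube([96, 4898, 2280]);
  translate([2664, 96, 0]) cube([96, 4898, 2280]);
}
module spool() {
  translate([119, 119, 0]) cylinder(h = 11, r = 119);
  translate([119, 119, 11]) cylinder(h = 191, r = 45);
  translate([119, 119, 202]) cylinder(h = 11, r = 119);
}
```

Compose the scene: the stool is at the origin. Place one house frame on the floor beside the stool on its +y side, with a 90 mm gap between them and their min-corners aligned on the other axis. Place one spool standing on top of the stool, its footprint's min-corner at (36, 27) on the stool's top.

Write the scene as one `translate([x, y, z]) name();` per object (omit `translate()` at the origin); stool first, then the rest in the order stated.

stool();
translate([0, 356, 0]) house_frame();
translate([36, 27, 380]) spool();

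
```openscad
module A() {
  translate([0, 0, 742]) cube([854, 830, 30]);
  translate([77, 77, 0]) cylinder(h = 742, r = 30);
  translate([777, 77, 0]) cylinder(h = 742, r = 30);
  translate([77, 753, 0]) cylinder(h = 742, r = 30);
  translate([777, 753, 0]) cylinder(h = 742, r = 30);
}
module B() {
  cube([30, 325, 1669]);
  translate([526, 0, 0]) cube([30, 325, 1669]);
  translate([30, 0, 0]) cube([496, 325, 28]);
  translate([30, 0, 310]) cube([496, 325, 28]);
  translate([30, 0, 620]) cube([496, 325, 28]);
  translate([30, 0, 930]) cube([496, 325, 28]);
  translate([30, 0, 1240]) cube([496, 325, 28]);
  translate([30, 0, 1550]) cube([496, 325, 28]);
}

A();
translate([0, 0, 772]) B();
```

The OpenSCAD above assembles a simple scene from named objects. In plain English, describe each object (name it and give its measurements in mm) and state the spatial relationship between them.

A is a rectangular dining table. The top is 854×830×30 mm with its upper surface at z = 772 mm. It stands on four round legs of 60 mm diameter, each leg's bounding box inset 47 mm from the nearest pair of top edges, running from the floor to the underside of the top.

B is a bookshelf 556 mm wide overall, 325 mm deep and 1669 mm tall. The two sides are 30 mm thick vertical panels. 6 horizontal shelves of 28 mm thickness span between the inner faces of the sides; the lowest shelf sits on the floor and shelves are stacked with a clear vertical gap of 282 mm between each pair.

The bookshelf is on top of the table.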